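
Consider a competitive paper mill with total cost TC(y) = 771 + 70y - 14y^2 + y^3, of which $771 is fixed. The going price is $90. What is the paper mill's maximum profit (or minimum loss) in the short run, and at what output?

AVC = 70 - 14y + y^2; min AVC = $21 at y = 7. Since P = $90 ≥ min AVC, the firm produces.
MC = 70 - 28y + 3y^2. Setting P = MC and taking the root on the rising branch gives y* = 10.
TR = 90·10 = 900. TC = 771 + 300 = 1071. Profit = 900 − 1071 = -$171.
By producing, the firm covers all variable cost plus $600 of fixed cost; shutting down would lose the full $771.

Profit = -$171 at y = 10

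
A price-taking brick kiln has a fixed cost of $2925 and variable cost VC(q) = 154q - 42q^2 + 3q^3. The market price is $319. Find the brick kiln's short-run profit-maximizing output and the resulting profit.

Profit = -$21 at q = 11

AVC = 154 - 42q + 3q^2; min AVC = $7 at q = 7. Since P = $319 ≥ min AVC, the firm produces.
MC = 154 - 84q + 9q^2. Setting P = MC and taking the root on the rising branch gives q* = 11.
TR = 319·11 = 3509. TC = 2925 + 605 = 3530. Profit = 3509 − 3530 = -$21.
That loss of $21 beats the $2925 the firm would lose by shutting down; producing recovers $2904 of fixed cost.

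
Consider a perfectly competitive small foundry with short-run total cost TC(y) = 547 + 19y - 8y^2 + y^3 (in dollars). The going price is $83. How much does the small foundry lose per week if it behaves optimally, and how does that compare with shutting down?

Profit = -$35 at y = 8

AVC = 19 - 8y + y^2; min AVC = $3 at y = 4. Since P = $83 ≥ min AVC, the firm produces.
MC = 19 - 16y + 3y^2. Setting P = MC and taking the root on the rising branch gives y* = 8.
TR = 83·8 = 664. TC = 547 + 152 = 699. Profit = 664 − 699 = -$35.
That loss of $35 beats the $547 the firm would lose by shutting down; producing recovers $512 of fixed cost.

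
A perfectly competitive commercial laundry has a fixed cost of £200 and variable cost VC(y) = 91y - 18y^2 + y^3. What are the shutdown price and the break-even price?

AVC = 91 - 18y + y^2; minimized at y = 9, giving min AVC = £10. That is the shutdown price.
ATC = 200/y + 91 - 18y + y^2. Setting dATC/dy = −200/y^2 − 18 + 2y = 0 gives y = 10 (since 2·10^3 − 18·10^2 = 200).
min ATC = 200/10 + 91 − 18·10 + 10^2 = £31. That is the break-even price.
For £10 ≤ P < £31 the firm produces at a loss; below £10 it shuts down.

Shutdown price = £10; break-even price = £31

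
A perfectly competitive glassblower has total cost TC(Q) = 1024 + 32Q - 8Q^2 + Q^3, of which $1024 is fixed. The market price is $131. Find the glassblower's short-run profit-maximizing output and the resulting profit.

AVC = 32 - 8Q + Q^2 has its minimum $16 at Q = 4; price $131 clears that bar, so the firm operates.
MC = 32 - 16Q + 3Q^2. Setting P = MC and taking the root on the rising branch gives Q* = 9.
TR = 131·9 = 1179. TC = 1024 + 369 = 1393. Profit = 1179 − 1393 = -$214.
By producing, the firm covers all variable cost plus $810 of fixed cost; shutting down would lose the full $1024.

Profit = -$214 at Q = 9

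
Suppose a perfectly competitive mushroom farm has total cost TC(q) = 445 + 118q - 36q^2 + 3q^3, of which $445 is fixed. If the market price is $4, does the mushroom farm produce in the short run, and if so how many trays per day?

Variable cost is VC = 118q - 36q^2 + 3q^3, so AVC = VC/q = 118 - 36q + 3q^2 and MC = dTC/dq = 118 - 72q + 9q^2.
AVC is minimized where dAVC/dq = -36 + 6q = 0, at q = 6; min AVC = 118 - 36·6 + 3·6^2 = $10.
With P < min AVC ($4 < $10), every unit sold adds to the loss.
The firm minimizes its loss by shutting down and losing only its fixed cost of $445.

Shut down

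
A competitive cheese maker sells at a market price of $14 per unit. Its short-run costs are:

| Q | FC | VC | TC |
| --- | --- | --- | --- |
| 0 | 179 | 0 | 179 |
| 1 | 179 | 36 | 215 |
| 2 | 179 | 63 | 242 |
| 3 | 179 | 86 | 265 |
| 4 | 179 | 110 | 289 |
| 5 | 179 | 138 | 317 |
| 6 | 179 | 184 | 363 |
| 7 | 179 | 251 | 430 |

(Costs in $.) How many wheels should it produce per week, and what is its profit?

Profit at each row (π = 14Q − TC): Q=0: -179; Q=1: -201; Q=2: -214; Q=3: -223; Q=4: -233; Q=5: -247; Q=6: -279; Q=7: -332.
Profit is highest at Q = 0. Equivalently, the lowest AVC in the table is 110/4 ≈ $27.50 at Q = 4, and P = $14 falls below it — price never covers variable cost, so the firm shuts down and loses only its fixed cost.

Q = 0 (shut down); profit = -$179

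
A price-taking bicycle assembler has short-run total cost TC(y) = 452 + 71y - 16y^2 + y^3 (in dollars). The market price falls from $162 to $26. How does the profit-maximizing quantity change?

Output falls from 13 to 9

AVC = 71 - 16y + y^2, minimized at y = 8 where min AVC = $7. MC = 71 - 32y + 3y^2.
At P = $162 ≥ min AVC, set P = MC on the rising branch: y = 13.
At P = $26 ≥ min AVC, set P = MC: y = 9. The firm stays open but cuts output.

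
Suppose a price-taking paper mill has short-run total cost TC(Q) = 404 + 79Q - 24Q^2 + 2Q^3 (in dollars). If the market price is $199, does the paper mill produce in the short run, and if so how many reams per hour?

Strip out fixed cost: VC = 79Q - 24Q^2 + 2Q^3. Then AVC = 79 - 24Q + 2Q^2 and MC = 79 - 48Q + 6Q^2.
AVC hits its minimum where MC = AVC, at Q = 6, giving min AVC = 79 - 24·6 + 2·6^2 = $7.
Because $199 ≥ $7, revenue can cover variable cost; the firm operates.
Solving P = MC: -120 - 48Q + 6Q^2 = 0 ⇒ Q = -2 or 10. On the upward-sloping branch, Q* = 10.
Check: AVC at Q = 10 is $39 ≤ P, so revenue covers variable cost.
Profit = P·Q − TC = 199·10 − 794 = $1196.

Produce at Q = 10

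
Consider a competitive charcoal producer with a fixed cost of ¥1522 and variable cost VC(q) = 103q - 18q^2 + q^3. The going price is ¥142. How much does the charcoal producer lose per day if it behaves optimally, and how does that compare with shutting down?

Profit = -¥170 at q = 13

AVC = 103 - 18q + q^2 has its minimum ¥22 at q = 9; price ¥142 clears that bar, so the firm operates.
MC = 103 - 36q + 3q^2. Setting P = MC and taking the root on the rising branch gives q* = 13.
TR = 142·13 = 1846. TC = 1522 + 494 = 2016. Profit = 1846 − 2016 = -¥170.
By producing, the firm covers all variable cost plus ¥1352 of fixed cost; shutting down would lose the full ¥1522.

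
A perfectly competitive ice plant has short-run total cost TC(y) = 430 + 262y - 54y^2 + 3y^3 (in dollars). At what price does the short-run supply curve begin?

$19 per unit

The shutdown price is the minimum of AVC. VC = 262y - 54y^2 + 3y^3, so AVC = 262 - 54y + 3y^2.
At the minimum of AVC, MC = AVC. MC = 262 - 108y + 9y^2; setting MC = AVC gives 6y^2 - 54y = 0, so y = 9. min AVC = 19.
The firm shuts down for any P below $19.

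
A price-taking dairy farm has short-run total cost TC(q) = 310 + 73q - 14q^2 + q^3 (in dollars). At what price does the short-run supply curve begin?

Short-run supply begins at min AVC. From VC = 73q - 14q^2 + q^3, AVC = 73 - 14q + q^2.
dAVC/dq = -14 + 2q = 0 gives q = 7. min AVC = 73 - 14·7 + 7^2 = 24.
So the shutdown price is $24.

$24 per unit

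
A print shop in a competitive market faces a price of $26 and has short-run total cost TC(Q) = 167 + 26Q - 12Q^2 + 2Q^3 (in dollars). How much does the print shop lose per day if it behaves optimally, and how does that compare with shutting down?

Profit = -$103 at Q = 4

AVC = 26 - 12Q + 2Q^2; min AVC = $8 at Q = 3. Since P = $26 ≥ min AVC, the firm produces.
With MC = 26 - 24Q + 6Q^2, P = MC on the upward-sloping part at Q* = 4.
TR = 26·4 = 104. TC = 167 + 40 = 207. Profit = 104 − 207 = -$103.
By producing, the firm covers all variable cost plus $64 of fixed cost; shutting down would lose the full $167.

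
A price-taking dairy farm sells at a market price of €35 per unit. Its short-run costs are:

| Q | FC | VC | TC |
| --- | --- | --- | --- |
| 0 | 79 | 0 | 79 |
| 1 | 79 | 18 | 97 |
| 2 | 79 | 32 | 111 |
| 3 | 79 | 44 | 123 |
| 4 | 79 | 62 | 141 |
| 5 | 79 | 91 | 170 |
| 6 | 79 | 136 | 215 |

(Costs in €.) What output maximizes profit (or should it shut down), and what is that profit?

Compute π = P·Q − TC at each output: Q=0: -79; Q=1: -62; Q=2: -41; Q=3: -18; Q=4: -1; Q=5: 5; Q=6: -5.
Profit is maximized at Q = 5. AVC there is 91/5 = €18.20 ≤ P, so producing beats shutting down (which would give -€79).

Q = 5; profit = €5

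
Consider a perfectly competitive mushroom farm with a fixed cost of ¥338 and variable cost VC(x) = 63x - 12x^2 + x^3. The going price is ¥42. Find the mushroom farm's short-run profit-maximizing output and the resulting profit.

AVC = 63 - 12x + x^2; min AVC = ¥27 at x = 6. Since P = ¥42 ≥ min AVC, the firm produces.
MC = 63 - 24x + 3x^2. Setting P = MC and taking the root on the rising branch gives x* = 7.
TR = 42·7 = 294. TC = 338 + 196 = 534. Profit = 294 − 534 = -¥240.
By producing, the firm covers all variable cost plus ¥98 of fixed cost; shutting down would lose the full ¥338.

Profit = -¥240 at x = 7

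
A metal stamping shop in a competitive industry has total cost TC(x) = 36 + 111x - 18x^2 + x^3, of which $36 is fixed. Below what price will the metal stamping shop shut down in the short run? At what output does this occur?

The firm shuts down when price falls below the minimum of average variable cost. AVC = VC/x = 111 - 18x + x^2.
At the minimum of AVC, MC = AVC. MC = 111 - 36x + 3x^2; setting MC = AVC gives 2x^2 - 18x = 0, so x = 9. min AVC = 30.
For P < $30 the firm produces nothing.

$30 per unit, at x = 9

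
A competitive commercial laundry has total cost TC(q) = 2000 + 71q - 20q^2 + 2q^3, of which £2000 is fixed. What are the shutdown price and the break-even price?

Shutdown price = £21; break-even price = £271

AVC = 71 - 20q + 2q^2; minimized at q = 5, giving min AVC = £21. That is the shutdown price.
ATC = 2000/q + 71 - 20q + 2q^2. Setting dATC/dq = −2000/q^2 − 20 + 4q = 0 gives q = 10 (since 4·10^3 − 20·10^2 = 2000).
min ATC = 2000/10 + 71 − 20·10 + 2·10^2 = £271. That is the break-even price.
For £21 ≤ P < £271 the firm produces at a loss; below £21 it shuts down.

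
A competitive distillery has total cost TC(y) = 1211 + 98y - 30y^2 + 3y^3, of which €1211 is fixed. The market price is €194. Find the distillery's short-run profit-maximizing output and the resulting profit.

Profit = -€59 at y = 8

AVC = 98 - 30y + 3y^2 has its minimum €23 at y = 5; price €194 clears that bar, so the firm operates.
With MC = 98 - 60y + 9y^2, P = MC on the upward-sloping part at y* = 8.
TR = 194·8 = 1552. TC = 1211 + 400 = 1611. Profit = 1552 − 1611 = -€59.
That loss of €59 beats the €1211 the firm would lose by shutting down; producing recovers €1152 of fixed cost.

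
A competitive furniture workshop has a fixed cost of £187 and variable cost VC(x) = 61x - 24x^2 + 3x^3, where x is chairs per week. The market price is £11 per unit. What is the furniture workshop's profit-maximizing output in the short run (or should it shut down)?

Shut down

Strip out fixed cost: VC = 61x - 24x^2 + 3x^3. Then AVC = 61 - 24x + 3x^2 and MC = 61 - 48x + 9x^2.
AVC hits its minimum where MC = AVC, at x = 4, giving min AVC = 61 - 24·4 + 3·4^2 = £13.
P = £11 lies below min AVC = £13; no output level covers variable cost.
The firm minimizes its loss by shutting down and losing only its fixed cost of £187.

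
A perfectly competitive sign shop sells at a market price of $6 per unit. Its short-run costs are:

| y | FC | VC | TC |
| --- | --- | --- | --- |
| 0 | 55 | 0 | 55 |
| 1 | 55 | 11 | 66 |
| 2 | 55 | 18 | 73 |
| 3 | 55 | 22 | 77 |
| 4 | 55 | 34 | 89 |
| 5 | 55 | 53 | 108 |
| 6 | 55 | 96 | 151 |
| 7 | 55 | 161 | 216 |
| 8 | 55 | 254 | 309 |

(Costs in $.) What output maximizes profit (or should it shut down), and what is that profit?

y = 0 (shut down); profit = -$55

Compute π = P·y − TC at each output: y=0: -55; y=1: -60; y=2: -61; y=3: -59; y=4: -65; y=5: -78; y=6: -115; y=7: -174; y=8: -261.
Profit is highest at y = 0. Equivalently, the lowest AVC in the table is 22/3 ≈ $7.33 at y = 3, and P = $6 falls below it — price never covers variable cost, so the firm shuts down and loses only its fixed cost.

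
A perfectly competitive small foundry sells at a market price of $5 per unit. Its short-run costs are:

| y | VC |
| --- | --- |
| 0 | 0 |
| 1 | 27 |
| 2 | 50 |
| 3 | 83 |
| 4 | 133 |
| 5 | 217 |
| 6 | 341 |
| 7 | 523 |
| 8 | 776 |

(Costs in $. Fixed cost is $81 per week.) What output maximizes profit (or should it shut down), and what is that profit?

Profit at each row (π = 5y − TC): y=0: -81; y=1: -103; y=2: -121; y=3: -149; y=4: -194; y=5: -273; y=6: -392; y=7: -569; y=8: -817.
Profit is highest at y = 0. Equivalently, the lowest AVC in the table is 50/2 ≈ $25 at y = 2, and P = $5 falls below it — price never covers variable cost, so the firm shuts down and loses only its fixed cost.

y = 0 (shut down); profit = -$81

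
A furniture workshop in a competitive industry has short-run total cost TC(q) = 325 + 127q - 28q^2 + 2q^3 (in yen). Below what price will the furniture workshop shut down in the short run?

¥29 per unit

The shutdown price is the minimum of AVC. VC = 127q - 28q^2 + 2q^3, so AVC = 127 - 28q + 2q^2.
At the minimum of AVC, MC = AVC. MC = 127 - 56q + 6q^2; setting MC = AVC gives 4q^2 - 28q = 0, so q = 7. min AVC = 29.
So the shutdown price is ¥29.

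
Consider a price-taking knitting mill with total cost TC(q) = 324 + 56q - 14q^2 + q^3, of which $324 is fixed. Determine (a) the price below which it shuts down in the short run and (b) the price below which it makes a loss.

Shutdown price = $7; break-even price = $47

Shutdown price = min AVC. AVC = 56 - 14q + q^2, with vertex at q = 7 and minimum $7.
ATC = 324/q + 56 - 14q + q^2. Setting dATC/dq = −324/q^2 − 14 + 2q = 0 gives q = 9 (since 2·9^3 − 14·9^2 = 324).
min ATC = 324/9 + 56 − 14·9 + 9^2 = $47. That is the break-even price.
For $7 ≤ P < $47 the firm produces at a loss; below $7 it shuts down.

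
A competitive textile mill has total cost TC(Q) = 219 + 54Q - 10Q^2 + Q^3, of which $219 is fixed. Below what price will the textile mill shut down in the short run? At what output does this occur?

$29 per unit, at Q = 5

The shutdown price is the minimum of AVC. VC = 54Q - 10Q^2 + Q^3, so AVC = 54 - 10Q + Q^2.
dAVC/dQ = -10 + 2Q = 0 gives Q = 5. min AVC = 54 - 10·5 + 5^2 = 29.
So the shutdown price is $29.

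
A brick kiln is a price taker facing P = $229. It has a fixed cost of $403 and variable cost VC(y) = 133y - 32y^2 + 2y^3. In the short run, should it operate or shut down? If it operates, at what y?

Produce at y = 12

Variable cost is VC = 133y - 32y^2 + 2y^3, so AVC = VC/y = 133 - 32y + 2y^2 and MC = dTC/dy = 133 - 64y + 6y^2.
AVC hits its minimum where MC = AVC, at y = 8, giving min AVC = 133 - 32·8 + 2·8^2 = $5.
P = $229 exceeds min AVC = $5, so the firm stays open.
Set P = MC: 229 = 133 - 64y + 6y^2 → -96 - 64y + 6y^2 = 0. The roots are y = -4/3 and y = 12; the profit-maximizing output is on the rising part of MC, so y* = 12.
Check: AVC at y = 12 is $37 ≤ P, so revenue covers variable cost.
Profit = P·y − TC = 229·12 − 847 = $1901.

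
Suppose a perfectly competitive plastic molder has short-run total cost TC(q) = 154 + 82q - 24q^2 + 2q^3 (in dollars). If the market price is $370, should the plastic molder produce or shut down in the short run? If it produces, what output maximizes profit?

From TC, MC = TC'(q) = 82 - 48q + 6q^2 and AVC = VC/q = 82 - 24q + 2q^2.
AVC hits its minimum where MC = AVC, at q = 6, giving min AVC = 82 - 24·6 + 2·6^2 = $10.
P = $370 exceeds min AVC = $10, so the firm stays open.
Solving P = MC: -288 - 48q + 6q^2 = 0 ⇒ q = -4 or 12. On the upward-sloping branch, q* = 12.
Check: AVC at q = 12 is $82 ≤ P, so revenue covers variable cost.
Profit = P·q − TC = 370·12 − 1138 = $3302.

Produce at q = 12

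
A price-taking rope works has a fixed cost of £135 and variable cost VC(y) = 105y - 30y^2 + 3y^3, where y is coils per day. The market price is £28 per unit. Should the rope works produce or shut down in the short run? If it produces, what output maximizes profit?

From TC, MC = TC'(y) = 105 - 60y + 9y^2 and AVC = VC/y = 105 - 30y + 3y^2.
The AVC parabola has its vertex at y = 30/6 = 5, where AVC = 105 - 30·5 + 3·5^2 = £30.
Since P = £28 < min AVC = £30, price fails to cover variable cost at any output.
Best response: produce nothing and absorb the £135 fixed cost.

Shut down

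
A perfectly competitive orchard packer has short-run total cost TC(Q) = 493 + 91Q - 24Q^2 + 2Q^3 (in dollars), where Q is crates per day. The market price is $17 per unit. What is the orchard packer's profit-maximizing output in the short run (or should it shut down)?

Shut down

From TC, MC = TC'(Q) = 91 - 48Q + 6Q^2 and AVC = VC/Q = 91 - 24Q + 2Q^2.
AVC is minimized where dAVC/dQ = -24 + 4Q = 0, at Q = 6; min AVC = 91 - 24·6 + 2·6^2 = $19.
P = $17 lies below min AVC = $19; no output level covers variable cost.
The firm minimizes its loss by shutting down and losing only its fixed cost of $493.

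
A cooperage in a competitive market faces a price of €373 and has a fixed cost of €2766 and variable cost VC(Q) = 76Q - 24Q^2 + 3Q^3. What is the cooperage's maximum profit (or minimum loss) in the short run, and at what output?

AVC = 76 - 24Q + 3Q^2 has its minimum €28 at Q = 4; price €373 clears that bar, so the firm operates.
With MC = 76 - 48Q + 9Q^2, P = MC on the upward-sloping part at Q* = 9.
TR = 373·9 = 3357. TC = 2766 + 927 = 3693. Profit = 3357 − 3693 = -€336.
Shutting down would mean losing the fixed cost of €2766, so operating at a loss of €336 is better by €2430.

Profit = -€336 at Q = 9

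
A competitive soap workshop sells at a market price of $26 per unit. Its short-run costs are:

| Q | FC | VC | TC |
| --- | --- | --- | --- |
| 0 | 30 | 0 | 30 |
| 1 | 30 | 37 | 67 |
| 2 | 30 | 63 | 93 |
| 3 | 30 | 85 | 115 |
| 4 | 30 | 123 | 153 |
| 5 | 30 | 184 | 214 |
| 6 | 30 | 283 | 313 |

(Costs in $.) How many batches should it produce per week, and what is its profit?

Compute π = P·Q − TC at each output: Q=0: -30; Q=1: -41; Q=2: -41; Q=3: -37; Q=4: -49; Q=5: -84; Q=6: -157.
Profit is highest at Q = 0. Equivalently, the lowest AVC in the table is 85/3 ≈ $28.33 at Q = 3, and P = $26 falls below it — price never covers variable cost, so the firm shuts down and loses only its fixed cost.

Q = 0 (shut down); profit = -$30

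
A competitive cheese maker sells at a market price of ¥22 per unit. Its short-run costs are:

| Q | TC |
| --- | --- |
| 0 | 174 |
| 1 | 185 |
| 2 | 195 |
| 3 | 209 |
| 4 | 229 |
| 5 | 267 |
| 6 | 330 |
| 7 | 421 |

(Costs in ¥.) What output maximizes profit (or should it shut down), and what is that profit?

Q = 4; profit = -¥141

Tabulate TR − TC: Q=0: -174; Q=1: -163; Q=2: -151; Q=3: -143; Q=4: -141; Q=5: -157; Q=6: -198; Q=7: -267.
Profit is maximized at Q = 4. AVC there is 55/4 = ¥13.75 ≤ P, so producing beats shutting down (which would give -¥174).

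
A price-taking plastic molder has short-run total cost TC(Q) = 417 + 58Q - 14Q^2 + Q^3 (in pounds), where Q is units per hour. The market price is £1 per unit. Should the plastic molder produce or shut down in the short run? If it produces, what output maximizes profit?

Strip out fixed cost: VC = 58Q - 14Q^2 + Q^3. Then AVC = 58 - 14Q + Q^2 and MC = 58 - 28Q + 3Q^2.
The AVC parabola has its vertex at Q = 14/2 = 7, where AVC = 58 - 14·7 + 7^2 = £9.
With P < min AVC (£1 < £9), every unit sold adds to the loss.
The firm minimizes its loss by shutting down and losing only its fixed cost of £417.

Shut down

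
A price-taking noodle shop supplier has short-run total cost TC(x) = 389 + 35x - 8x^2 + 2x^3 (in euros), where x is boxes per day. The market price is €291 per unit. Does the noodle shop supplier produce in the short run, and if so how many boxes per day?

Strip out fixed cost: VC = 35x - 8x^2 + 2x^3. Then AVC = 35 - 8x + 2x^2 and MC = 35 - 16x + 6x^2.
The AVC parabola has its vertex at x = 8/4 = 2, where AVC = 35 - 8·2 + 2·2^2 = €27.
Since P = €291 ≥ min AVC = €27, price covers variable cost and the firm should produce.
Solving P = MC: -256 - 16x + 6x^2 = 0 ⇒ x = -16/3 or 8. On the upward-sloping branch, x* = 8.
Check: AVC at x = 8 is €99 ≤ P, so revenue covers variable cost.
Profit = P·x − TC = 291·8 − 1181 = €1147.

Produce at x = 8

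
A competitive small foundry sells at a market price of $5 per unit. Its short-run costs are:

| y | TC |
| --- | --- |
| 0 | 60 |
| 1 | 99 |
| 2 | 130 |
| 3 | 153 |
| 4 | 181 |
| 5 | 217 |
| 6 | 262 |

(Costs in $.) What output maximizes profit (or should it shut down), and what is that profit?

y = 0 (shut down); profit = -$60

Profit at each row (π = 5y − TC): y=0: -60; y=1: -94; y=2: -120; y=3: -138; y=4: -161; y=5: -192; y=6: -232.
Profit is highest at y = 0. Equivalently, the lowest AVC in the table is 121/4 ≈ $30.25 at y = 4, and P = $5 falls below it — price never covers variable cost, so the firm shuts down and loses only its fixed cost.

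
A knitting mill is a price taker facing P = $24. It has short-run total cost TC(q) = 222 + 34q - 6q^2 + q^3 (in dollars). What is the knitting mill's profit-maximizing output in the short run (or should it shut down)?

Shut down

Strip out fixed cost: VC = 34q - 6q^2 + q^3. Then AVC = 34 - 6q + q^2 and MC = 34 - 12q + 3q^2.
The AVC parabola has its vertex at q = 6/2 = 3, where AVC = 34 - 6·3 + 3^2 = $25.
Since P = $24 < min AVC = $25, price fails to cover variable cost at any output.
Shutting down limits the loss to fixed cost, $222.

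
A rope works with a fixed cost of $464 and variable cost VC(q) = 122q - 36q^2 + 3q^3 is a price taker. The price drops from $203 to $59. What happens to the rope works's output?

MC = 122 - 72q + 9q^2; the shutdown threshold is min AVC = $14 (at q = 6).
At P = $203 ≥ min AVC, set P = MC on the rising branch: q = 9.
At P = $59 ≥ min AVC, set P = MC: q = 7. The firm stays open but cuts output.

Output falls from 9 to 7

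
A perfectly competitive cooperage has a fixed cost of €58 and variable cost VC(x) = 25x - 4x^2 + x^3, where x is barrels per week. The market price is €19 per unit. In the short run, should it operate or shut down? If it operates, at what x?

Shut down

Variable cost is VC = 25x - 4x^2 + x^3, so AVC = VC/x = 25 - 4x + x^2 and MC = dTC/dx = 25 - 8x + 3x^2.
AVC hits its minimum where MC = AVC, at x = 2, giving min AVC = 25 - 4·2 + 2^2 = €21.
P = €19 lies below min AVC = €21; no output level covers variable cost.
The firm minimizes its loss by shutting down and losing only its fixed cost of €58.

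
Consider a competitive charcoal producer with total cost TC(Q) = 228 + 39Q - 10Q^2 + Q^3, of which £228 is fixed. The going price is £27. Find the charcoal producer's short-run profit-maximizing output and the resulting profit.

AVC = 39 - 10Q + Q^2 has its minimum £14 at Q = 5; price £27 clears that bar, so the firm operates.
MC = 39 - 20Q + 3Q^2. Setting P = MC and taking the root on the rising branch gives Q* = 6.
TR = 27·6 = 162. TC = 228 + 90 = 318. Profit = 162 − 318 = -£156.
That loss of £156 beats the £228 the firm would lose by shutting down; producing recovers £72 of fixed cost.

Profit = -£156 at Q = 6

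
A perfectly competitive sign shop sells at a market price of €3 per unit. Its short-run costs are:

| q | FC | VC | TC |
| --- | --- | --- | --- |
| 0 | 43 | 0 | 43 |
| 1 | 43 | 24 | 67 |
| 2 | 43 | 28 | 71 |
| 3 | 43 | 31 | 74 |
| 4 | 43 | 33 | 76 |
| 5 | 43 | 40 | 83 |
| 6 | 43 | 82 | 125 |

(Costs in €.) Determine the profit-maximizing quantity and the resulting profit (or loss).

Compute π = P·q − TC at each output: q=0: -43; q=1: -64; q=2: -65; q=3: -65; q=4: -64; q=5: -68; q=6: -107.
Profit is highest at q = 0. Equivalently, the lowest AVC in the table is 40/5 ≈ €8 at q = 5, and P = €3 falls below it — price never covers variable cost, so the firm shuts down and loses only its fixed cost.

q = 0 (shut down); profit = -€43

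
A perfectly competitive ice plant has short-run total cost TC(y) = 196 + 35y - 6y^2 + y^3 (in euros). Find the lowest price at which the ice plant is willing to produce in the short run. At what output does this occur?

The shutdown price is the minimum of AVC. VC = 35y - 6y^2 + y^3, so AVC = 35 - 6y + y^2.
At the minimum of AVC, MC = AVC. MC = 35 - 12y + 3y^2; setting MC = AVC gives 2y^2 - 6y = 0, so y = 3. min AVC = 26.
For P < €26 the firm produces nothing.

€26 per unit, at y = 3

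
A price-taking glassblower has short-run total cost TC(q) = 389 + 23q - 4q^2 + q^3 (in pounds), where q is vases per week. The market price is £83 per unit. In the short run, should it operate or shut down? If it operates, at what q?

Produce at q = 6

From TC, MC = TC'(q) = 23 - 8q + 3q^2 and AVC = VC/q = 23 - 4q + q^2.
The AVC parabola has its vertex at q = 4/2 = 2, where AVC = 23 - 4·2 + 2^2 = £19.
Because £83 ≥ £19, revenue can cover variable cost; the firm operates.
P = MC gives -60 - 8q + 3q^2 = 0, with roots -10/3 and 6. Take the larger (rising MC): q* = 6.
Check: AVC at q = 6 is £35 ≤ P, so revenue covers variable cost.
Profit = P·q − TC = 83·6 − 599 = -£101, a loss, but smaller than the £389 fixed cost the firm would lose by shutting down.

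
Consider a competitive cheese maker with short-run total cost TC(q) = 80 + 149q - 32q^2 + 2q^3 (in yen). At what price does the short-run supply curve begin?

The shutdown price is the minimum of AVC. VC = 149q - 32q^2 + 2q^3, so AVC = 149 - 32q + 2q^2.
At the minimum of AVC, MC = AVC. MC = 149 - 64q + 6q^2; setting MC = AVC gives 4q^2 - 32q = 0, so q = 8. min AVC = 21.
The firm shuts down for any P below ¥21.

¥21 per unit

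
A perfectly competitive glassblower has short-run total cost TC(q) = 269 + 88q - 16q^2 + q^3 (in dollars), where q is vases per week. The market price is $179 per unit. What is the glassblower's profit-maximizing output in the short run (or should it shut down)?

Produce at q = 13

From TC, MC = TC'(q) = 88 - 32q + 3q^2 and AVC = VC/q = 88 - 16q + q^2.
The AVC parabola has its vertex at q = 16/2 = 8, where AVC = 88 - 16·8 + 8^2 = $24.
Since P = $179 ≥ min AVC = $24, price covers variable cost and the firm should produce.
Solving P = MC: -91 - 32q + 3q^2 = 0 ⇒ q = -7/3 or 13. On the upward-sloping branch, q* = 13.
Check: AVC at q = 13 is $49 ≤ P, so revenue covers variable cost.
Profit = P·q − TC = 179·13 − 906 = $1421.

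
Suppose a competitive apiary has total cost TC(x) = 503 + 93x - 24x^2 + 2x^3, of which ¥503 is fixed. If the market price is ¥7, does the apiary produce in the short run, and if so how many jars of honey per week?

Strip out fixed cost: VC = 93x - 24x^2 + 2x^3. Then AVC = 93 - 24x + 2x^2 and MC = 93 - 48x + 6x^2.
AVC is minimized where dAVC/dx = -24 + 4x = 0, at x = 6; min AVC = 93 - 24·6 + 2·6^2 = ¥21.
Since P = ¥7 < min AVC = ¥21, price fails to cover variable cost at any output.
Shutting down limits the loss to fixed cost, ¥503.

Shut down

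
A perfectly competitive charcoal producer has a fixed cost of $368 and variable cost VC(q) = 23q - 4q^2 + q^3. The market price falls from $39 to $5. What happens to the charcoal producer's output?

AVC = 23 - 4q + q^2, minimized at q = 2 where min AVC = $19. MC = 23 - 8q + 3q^2.
With P = $39 above the shutdown price, P = MC gives q = 4.
At P = $5 < min AVC = $19, price no longer covers variable cost at any output, so the firm shuts down: q = 0.

Output falls from 4 to 0 (the firm shuts down)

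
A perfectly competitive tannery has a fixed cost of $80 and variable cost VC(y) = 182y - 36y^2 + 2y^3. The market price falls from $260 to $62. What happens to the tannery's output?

MC = 182 - 72y + 6y^2; the shutdown threshold is min AVC = $20 (at y = 9).
With P = $260 above the shutdown price, P = MC gives y = 13.
At P = $62 ≥ min AVC, set P = MC: y = 10. The firm stays open but cuts output.

Output falls from 13 to 10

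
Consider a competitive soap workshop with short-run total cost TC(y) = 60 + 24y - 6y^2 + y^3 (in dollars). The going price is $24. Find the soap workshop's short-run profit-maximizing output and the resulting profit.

AVC = 24 - 6y + y^2 has its minimum $15 at y = 3; price $24 clears that bar, so the firm operates.
With MC = 24 - 12y + 3y^2, P = MC on the upward-sloping part at y* = 4.
TR = 24·4 = 96. TC = 60 + 64 = 124. Profit = 96 − 124 = -$28.
By producing, the firm covers all variable cost plus $32 of fixed cost; shutting down would lose the full $60.

Profit = -$28 at y = 4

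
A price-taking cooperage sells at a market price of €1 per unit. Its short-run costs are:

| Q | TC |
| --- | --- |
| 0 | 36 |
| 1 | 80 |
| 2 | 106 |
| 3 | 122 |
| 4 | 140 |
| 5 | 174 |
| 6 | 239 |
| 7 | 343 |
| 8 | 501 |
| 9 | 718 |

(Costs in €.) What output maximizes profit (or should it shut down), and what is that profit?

Q = 0 (shut down); profit = -€36

Tabulate TR − TC: Q=0: -36; Q=1: -79; Q=2: -104; Q=3: -119; Q=4: -136; Q=5: -169; Q=6: -233; Q=7: -336; Q=8: -493; Q=9: -709.
Profit is highest at Q = 0. Equivalently, the lowest AVC in the table is 104/4 ≈ €26 at Q = 4, and P = €1 falls below it — price never covers variable cost, so the firm shuts down and loses only its fixed cost.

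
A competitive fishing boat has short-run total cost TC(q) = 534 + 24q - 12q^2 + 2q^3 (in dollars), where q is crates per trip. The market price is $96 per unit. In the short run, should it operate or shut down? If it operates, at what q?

Produce at q = 6

From TC, MC = TC'(q) = 24 - 24q + 6q^2 and AVC = VC/q = 24 - 12q + 2q^2.
The AVC parabola has its vertex at q = 12/4 = 3, where AVC = 24 - 12·3 + 2·3^2 = $6.
Because $96 ≥ $6, revenue can cover variable cost; the firm operates.
Set P = MC: 96 = 24 - 24q + 6q^2 → -72 - 24q + 6q^2 = 0. The roots are q = -2 and q = 6; the profit-maximizing output is on the rising part of MC, so q* = 6.
Check: AVC at q = 6 is $24 ≤ P, so revenue covers variable cost.
Profit = P·q − TC = 96·6 − 678 = -$102, a loss, but smaller than the $534 fixed cost the firm would lose by shutting down.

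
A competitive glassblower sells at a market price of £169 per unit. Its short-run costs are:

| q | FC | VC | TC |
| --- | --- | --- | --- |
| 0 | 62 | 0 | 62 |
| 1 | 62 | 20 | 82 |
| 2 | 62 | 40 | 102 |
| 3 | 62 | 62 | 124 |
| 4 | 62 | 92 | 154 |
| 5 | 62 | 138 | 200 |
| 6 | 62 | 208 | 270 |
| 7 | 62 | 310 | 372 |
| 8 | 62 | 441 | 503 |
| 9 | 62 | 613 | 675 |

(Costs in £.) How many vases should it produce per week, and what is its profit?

Tabulate TR − TC: q=0: -62; q=1: 87; q=2: 236; q=3: 383; q=4: 522; q=5: 645; q=6: 744; q=7: 811; q=8: 849; q=9: 846.
Profit is maximized at q = 8. AVC there is 441/8 = £55.12 ≤ P, so producing beats shutting down (which would give -£62).

q = 8; profit = £849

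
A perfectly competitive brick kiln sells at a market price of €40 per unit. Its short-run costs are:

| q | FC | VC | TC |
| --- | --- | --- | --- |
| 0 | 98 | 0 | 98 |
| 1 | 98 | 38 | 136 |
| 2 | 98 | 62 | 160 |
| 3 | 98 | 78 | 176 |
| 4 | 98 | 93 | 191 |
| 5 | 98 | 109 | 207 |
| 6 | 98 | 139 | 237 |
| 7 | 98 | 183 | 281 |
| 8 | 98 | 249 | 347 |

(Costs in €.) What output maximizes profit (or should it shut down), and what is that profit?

Compute π = P·q − TC at each output: q=0: -98; q=1: -96; q=2: -80; q=3: -56; q=4: -31; q=5: -7; q=6: 3; q=7: -1; q=8: -27.
Profit is maximized at q = 6. AVC there is 139/6 = €23.17 ≤ P, so producing beats shutting down (which would give -€98).

q = 6; profit = €3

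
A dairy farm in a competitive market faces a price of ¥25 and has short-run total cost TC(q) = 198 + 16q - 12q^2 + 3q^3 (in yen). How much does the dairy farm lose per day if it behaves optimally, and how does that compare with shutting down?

Profit = -¥144 at q = 3

AVC = 16 - 12q + 3q^2 has its minimum ¥4 at q = 2; price ¥25 clears that bar, so the firm operates.
With MC = 16 - 24q + 9q^2, P = MC on the upward-sloping part at q* = 3.
TR = 25·3 = 75. TC = 198 + 21 = 219. Profit = 75 − 219 = -¥144.
That loss of ¥144 beats the ¥198 the firm would lose by shutting down; producing recovers ¥54 of fixed cost.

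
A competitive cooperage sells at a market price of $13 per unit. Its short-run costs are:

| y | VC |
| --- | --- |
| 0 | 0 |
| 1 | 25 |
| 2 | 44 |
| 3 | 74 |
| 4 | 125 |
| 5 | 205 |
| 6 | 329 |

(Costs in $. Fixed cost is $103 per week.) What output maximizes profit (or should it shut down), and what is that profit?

Tabulate TR − TC: y=0: -103; y=1: -115; y=2: -121; y=3: -138; y=4: -176; y=5: -243; y=6: -354.
Profit is highest at y = 0. Equivalently, the lowest AVC in the table is 44/2 ≈ $22 at y = 2, and P = $13 falls below it — price never covers variable cost, so the firm shuts down and loses only its fixed cost.

y = 0 (shut down); profit = -$103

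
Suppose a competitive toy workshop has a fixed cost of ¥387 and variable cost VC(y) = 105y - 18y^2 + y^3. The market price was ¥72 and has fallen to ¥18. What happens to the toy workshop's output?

AVC = 105 - 18y + y^2, minimized at y = 9 where min AVC = ¥24. MC = 105 - 36y + 3y^2.
With P = ¥72 above the shutdown price, P = MC gives y = 11.
At P = ¥18 < min AVC = ¥24, price no longer covers variable cost at any output, so the firm shuts down: y = 0.

Output falls from 11 to 0 (the firm shuts down)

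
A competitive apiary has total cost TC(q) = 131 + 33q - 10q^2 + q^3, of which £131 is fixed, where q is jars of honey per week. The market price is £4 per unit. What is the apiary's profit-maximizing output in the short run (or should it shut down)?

Shut down

From TC, MC = TC'(q) = 33 - 20q + 3q^2 and AVC = VC/q = 33 - 10q + q^2.
The AVC parabola has its vertex at q = 10/2 = 5, where AVC = 33 - 10·5 + 5^2 = £8.
Since P = £4 < min AVC = £8, price fails to cover variable cost at any output.
Best response: produce nothing and absorb the £131 fixed cost.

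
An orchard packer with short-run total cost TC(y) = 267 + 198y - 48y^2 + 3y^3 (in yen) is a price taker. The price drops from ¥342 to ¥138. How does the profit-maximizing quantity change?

Output falls from 12 to 10

AVC = 198 - 48y + 3y^2, minimized at y = 8 where min AVC = ¥6. MC = 198 - 96y + 9y^2.
With P = ¥342 above the shutdown price, P = MC gives y = 12.
At P = ¥138 ≥ min AVC, set P = MC: y = 10. The firm stays open but cuts output.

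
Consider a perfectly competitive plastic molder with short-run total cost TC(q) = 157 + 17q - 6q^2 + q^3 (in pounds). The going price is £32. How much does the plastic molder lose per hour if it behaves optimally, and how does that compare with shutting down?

Profit = -£57 at q = 5

AVC = 17 - 6q + q^2; min AVC = £8 at q = 3. Since P = £32 ≥ min AVC, the firm produces.
With MC = 17 - 12q + 3q^2, P = MC on the upward-sloping part at q* = 5.
TR = 32·5 = 160. TC = 157 + 60 = 217. Profit = 160 − 217 = -£57.
Shutting down would mean losing the fixed cost of £157, so operating at a loss of £57 is better by £100.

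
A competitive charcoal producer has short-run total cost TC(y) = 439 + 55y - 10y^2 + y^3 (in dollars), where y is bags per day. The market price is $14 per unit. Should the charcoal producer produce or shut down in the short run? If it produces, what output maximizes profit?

Variable cost is VC = 55y - 10y^2 + y^3, so AVC = VC/y = 55 - 10y + y^2 and MC = dTC/dy = 55 - 20y + 3y^2.
AVC hits its minimum where MC = AVC, at y = 5, giving min AVC = 55 - 10·5 + 5^2 = $30.
With P < min AVC ($14 < $30), every unit sold adds to the loss.
Best response: produce nothing and absorb the $439 fixed cost.

Shut down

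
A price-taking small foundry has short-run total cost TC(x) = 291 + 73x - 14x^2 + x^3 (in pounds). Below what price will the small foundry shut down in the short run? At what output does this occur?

£24 per unit, at x = 7

The shutdown price is the minimum of AVC. VC = 73x - 14x^2 + x^3, so AVC = 73 - 14x + x^2.
At the minimum of AVC, MC = AVC. MC = 73 - 28x + 3x^2; setting MC = AVC gives 2x^2 - 14x = 0, so x = 7. min AVC = 24.
For P < £24 the firm produces nothing.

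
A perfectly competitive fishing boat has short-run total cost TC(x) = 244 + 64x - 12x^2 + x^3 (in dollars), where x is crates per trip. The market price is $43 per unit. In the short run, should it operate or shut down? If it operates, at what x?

Strip out fixed cost: VC = 64x - 12x^2 + x^3. Then AVC = 64 - 12x + x^2 and MC = 64 - 24x + 3x^2.
AVC is minimized where dAVC/dx = -12 + 2x = 0, at x = 6; min AVC = 64 - 12·6 + 6^2 = $28.
P = $43 exceeds min AVC = $28, so the firm stays open.
Solving P = MC: 21 - 24x + 3x^2 = 0 ⇒ x = 1 or 7. On the upward-sloping branch, x* = 7.
Check: AVC at x = 7 is $29 ≤ P, so revenue covers variable cost.
Profit = P·x − TC = 43·7 − 447 = -$146, a loss, but smaller than the $244 fixed cost the firm would lose by shutting down.

Produce at x = 7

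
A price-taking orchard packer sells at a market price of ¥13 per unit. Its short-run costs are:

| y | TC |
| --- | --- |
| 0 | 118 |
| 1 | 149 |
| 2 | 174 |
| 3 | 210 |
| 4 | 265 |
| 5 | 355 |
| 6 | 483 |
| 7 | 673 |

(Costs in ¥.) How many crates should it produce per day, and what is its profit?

y = 0 (shut down); profit = -¥118

Compute π = P·y − TC at each output: y=0: -118; y=1: -136; y=2: -148; y=3: -171; y=4: -213; y=5: -290; y=6: -405; y=7: -582.
Profit is highest at y = 0. Equivalently, the lowest AVC in the table is 56/2 ≈ ¥28 at y = 2, and P = ¥13 falls below it — price never covers variable cost, so the firm shuts down and loses only its fixed cost.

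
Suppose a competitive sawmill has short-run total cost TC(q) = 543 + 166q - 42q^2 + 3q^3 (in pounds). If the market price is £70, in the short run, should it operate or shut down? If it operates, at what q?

Variable cost is VC = 166q - 42q^2 + 3q^3, so AVC = VC/q = 166 - 42q + 3q^2 and MC = dTC/dq = 166 - 84q + 9q^2.
The AVC parabola has its vertex at q = 42/6 = 7, where AVC = 166 - 42·7 + 3·7^2 = £19.
Because £70 ≥ £19, revenue can cover variable cost; the firm operates.
Solving P = MC: 96 - 84q + 9q^2 = 0 ⇒ q = 4/3 or 8. On the upward-sloping branch, q* = 8.
Check: AVC at q = 8 is £22 ≤ P, so revenue covers variable cost.
Profit = P·q − TC = 70·8 − 719 = -£159, a loss, but smaller than the £543 fixed cost the firm would lose by shutting down.

Produce at q = 8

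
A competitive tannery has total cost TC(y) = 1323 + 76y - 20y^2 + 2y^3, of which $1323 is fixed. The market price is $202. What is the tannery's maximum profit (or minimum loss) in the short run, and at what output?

AVC = 76 - 20y + 2y^2; min AVC = $26 at y = 5. Since P = $202 ≥ min AVC, the firm produces.
With MC = 76 - 40y + 6y^2, P = MC on the upward-sloping part at y* = 9.
TR = 202·9 = 1818. TC = 1323 + 522 = 1845. Profit = 1818 − 1845 = -$27.
By producing, the firm covers all variable cost plus $1296 of fixed cost; shutting down would lose the full $1323.

Profit = -$27 at y = 9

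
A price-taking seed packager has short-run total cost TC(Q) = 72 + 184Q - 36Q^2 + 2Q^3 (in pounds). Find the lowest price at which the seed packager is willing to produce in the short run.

The firm shuts down when price falls below the minimum of average variable cost. AVC = VC/Q = 184 - 36Q + 2Q^2.
dAVC/dQ = -36 + 4Q = 0 gives Q = 9. min AVC = 184 - 36·9 + 2·9^2 = 22.
So the shutdown price is £22.

£22 per unit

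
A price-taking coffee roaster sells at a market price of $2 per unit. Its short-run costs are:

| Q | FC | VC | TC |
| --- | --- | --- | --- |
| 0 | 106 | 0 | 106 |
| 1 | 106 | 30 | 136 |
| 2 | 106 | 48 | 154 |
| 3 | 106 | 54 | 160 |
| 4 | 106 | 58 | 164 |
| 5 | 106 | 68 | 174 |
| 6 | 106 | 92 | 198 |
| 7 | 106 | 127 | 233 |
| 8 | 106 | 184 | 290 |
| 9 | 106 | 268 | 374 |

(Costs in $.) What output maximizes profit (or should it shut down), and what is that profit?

Q = 0 (shut down); profit = -$106

Profit at each row (π = 2Q − TC): Q=0: -106; Q=1: -134; Q=2: -150; Q=3: -154; Q=4: -156; Q=5: -164; Q=6: -186; Q=7: -219; Q=8: -274; Q=9: -356.
Profit is highest at Q = 0. Equivalently, the lowest AVC in the table is 68/5 ≈ $13.60 at Q = 5, and P = $2 falls below it — price never covers variable cost, so the firm shuts down and loses only its fixed cost.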